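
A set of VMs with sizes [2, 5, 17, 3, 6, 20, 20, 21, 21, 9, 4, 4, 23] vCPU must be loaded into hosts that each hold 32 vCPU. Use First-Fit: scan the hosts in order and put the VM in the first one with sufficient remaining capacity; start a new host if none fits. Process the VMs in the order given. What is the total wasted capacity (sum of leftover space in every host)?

host 1: place 2 vCPU, 30 vCPU left
host 1: place 5 vCPU, 25 vCPU left
host 1: place 17 vCPU, 8 vCPU left
host 1: place 3 vCPU, 5 vCPU left
host 2: place 6 vCPU, 26 vCPU left
host 2: place 20 vCPU, 6 vCPU left
host 3: place 20 vCPU, 12 vCPU left
host 4: place 21 vCPU, 11 vCPU left
host 5: place 21 vCPU, 11 vCPU left
host 3: place 9 vCPU, 3 vCPU left
host 1: place 4 vCPU, 1 vCPU left
host 2: place 4 vCPU, 2 vCPU left
host 6: place 23 vCPU, 9 vCPU left
6 hosts × 32 vCPU = 192 vCPU; used 155 vCPU; unused 37 vCPU.

37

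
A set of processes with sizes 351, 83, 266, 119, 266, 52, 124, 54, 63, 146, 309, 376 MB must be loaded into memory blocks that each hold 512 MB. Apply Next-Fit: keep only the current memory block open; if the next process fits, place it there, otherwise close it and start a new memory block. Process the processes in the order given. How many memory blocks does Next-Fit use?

6

351 MB → memory block 1 (remaining 161 MB)
83 MB → memory block 1 (remaining 78 MB)
266 MB → memory block 2 (remaining 246 MB)
119 MB → memory block 2 (remaining 127 MB)
266 MB → memory block 3 (remaining 246 MB)
52 MB → memory block 3 (remaining 194 MB)
124 MB → memory block 3 (remaining 70 MB)
54 MB → memory block 3 (remaining 16 MB)
63 MB → memory block 4 (remaining 449 MB)
146 MB → memory block 4 (remaining 303 MB)
309 MB → memory block 5 (remaining 203 MB)
376 MB → memory block 6 (remaining 136 MB)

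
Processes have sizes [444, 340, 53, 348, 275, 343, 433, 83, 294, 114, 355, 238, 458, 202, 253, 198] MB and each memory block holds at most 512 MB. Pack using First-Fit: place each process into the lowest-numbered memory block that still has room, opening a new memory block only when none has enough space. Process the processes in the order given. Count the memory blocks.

10 memory blocks

memory block 1: place 444 MB, 68 MB left
memory block 2: place 340 MB, 172 MB left
memory block 1: place 53 MB, 15 MB left
memory block 3: place 348 MB, 164 MB left
memory block 4: place 275 MB, 237 MB left
memory block 5: place 343 MB, 169 MB left
memory block 6: place 433 MB, 79 MB left
memory block 2: place 83 MB, 89 MB left
memory block 7: place 294 MB, 218 MB left
memory block 3: place 114 MB, 50 MB left
memory block 8: place 355 MB, 157 MB left
memory block 9: place 238 MB, 274 MB left
memory block 10: place 458 MB, 54 MB left
memory block 4: place 202 MB, 35 MB left
memory block 9: place 253 MB, 21 MB left
memory block 7: place 198 MB, 20 MB left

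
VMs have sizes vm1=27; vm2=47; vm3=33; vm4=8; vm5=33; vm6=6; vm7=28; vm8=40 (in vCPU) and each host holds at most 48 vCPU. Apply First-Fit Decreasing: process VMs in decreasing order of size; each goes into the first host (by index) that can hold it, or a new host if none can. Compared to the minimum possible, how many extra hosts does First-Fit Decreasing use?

First-Fit Decreasing: [47] [40,8] [33,6] [33] [28] [27] → 6 hosts.
6 VMs exceed 24 vCPU (half the capacity), and no two of those can share a host, so at least 6 hosts are needed.
So 6 is already optimal.

0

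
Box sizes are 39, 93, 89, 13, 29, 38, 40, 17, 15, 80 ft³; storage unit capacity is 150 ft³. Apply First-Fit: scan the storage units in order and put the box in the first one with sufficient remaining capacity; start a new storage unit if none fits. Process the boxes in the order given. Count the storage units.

4

39 ft³ → storage unit 1 (remaining 111 ft³)
93 ft³ → storage unit 1 (remaining 18 ft³)
89 ft³ → storage unit 2 (remaining 61 ft³)
13 ft³ → storage unit 1 (remaining 5 ft³)
29 ft³ → storage unit 2 (remaining 32 ft³)
38 ft³ → storage unit 3 (remaining 112 ft³)
40 ft³ → storage unit 3 (remaining 72 ft³)
17 ft³ → storage unit 2 (remaining 15 ft³)
15 ft³ → storage unit 2 (remaining 0 ft³)
80 ft³ → storage unit 4 (remaining 70 ft³)
Final storage units: [39,93,13] [89,29,17,15] [38,40] [80].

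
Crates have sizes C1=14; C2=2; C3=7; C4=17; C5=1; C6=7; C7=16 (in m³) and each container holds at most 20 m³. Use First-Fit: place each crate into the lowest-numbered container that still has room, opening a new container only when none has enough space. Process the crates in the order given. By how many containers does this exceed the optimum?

0

First-Fit: [14,2,1] [7,7] [17] [16] → 4 containers.
Total size 64 m³; any packing needs at least ⌈64/20⌉ = 4 containers.
So 4 is already optimal.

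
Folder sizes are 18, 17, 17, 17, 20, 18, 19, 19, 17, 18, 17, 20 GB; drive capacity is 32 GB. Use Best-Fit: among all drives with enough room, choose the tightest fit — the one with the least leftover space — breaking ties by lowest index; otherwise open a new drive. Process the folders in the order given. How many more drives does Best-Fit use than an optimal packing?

0

Best-Fit: [18] [17] [17] [17] [20] [18] [19] [19] [17] [18] [17] [20] → 12 drives.
12 folders exceed 16 GB (half the capacity), and no two of those can share a drive, so at least 12 drives are needed.
So 12 is already optimal.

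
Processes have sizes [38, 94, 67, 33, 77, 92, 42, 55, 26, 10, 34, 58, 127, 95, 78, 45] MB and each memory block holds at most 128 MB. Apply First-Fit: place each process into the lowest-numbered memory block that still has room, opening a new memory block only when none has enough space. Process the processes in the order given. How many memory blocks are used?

9

38 MB → memory block 1 (remaining 90 MB)
94 MB → memory block 2 (remaining 34 MB)
67 MB → memory block 1 (remaining 23 MB)
33 MB → memory block 2 (remaining 1 MB)
77 MB → memory block 3 (remaining 51 MB)
92 MB → memory block 4 (remaining 36 MB)
42 MB → memory block 3 (remaining 9 MB)
55 MB → memory block 5 (remaining 73 MB)
26 MB → memory block 4 (remaining 10 MB)
10 MB → memory block 1 (remaining 13 MB)
34 MB → memory block 5 (remaining 39 MB)
58 MB → memory block 6 (remaining 70 MB)
127 MB → memory block 7 (remaining 1 MB)
95 MB → memory block 8 (remaining 33 MB)
78 MB → memory block 9 (remaining 50 MB)
45 MB → memory block 6 (remaining 25 MB)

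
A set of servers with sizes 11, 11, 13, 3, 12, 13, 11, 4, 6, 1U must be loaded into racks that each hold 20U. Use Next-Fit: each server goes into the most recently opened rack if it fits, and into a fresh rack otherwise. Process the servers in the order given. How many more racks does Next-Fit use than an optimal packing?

1

Next-Fit: [11] [11] [13,3] [12] [13] [11,4] [6,1] → 7 racks.
6 servers exceed 10U (half the capacity), and no two of those can share a rack, so at least 6 racks are needed.
An optimal packing achieves that bound: [13,6,1] [13,4,3] [12] [11] [11] [11] → 6 racks.
Excess: 7 − 6 = 1.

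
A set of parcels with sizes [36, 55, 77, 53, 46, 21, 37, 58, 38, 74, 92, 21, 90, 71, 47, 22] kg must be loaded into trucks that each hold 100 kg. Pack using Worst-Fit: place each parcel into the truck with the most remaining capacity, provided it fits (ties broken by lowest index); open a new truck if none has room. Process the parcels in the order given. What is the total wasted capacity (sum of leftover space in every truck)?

162

36 kg → truck 1 (remaining 64 kg)
55 kg → truck 1 (remaining 9 kg)
77 kg → truck 2 (remaining 23 kg)
53 kg → truck 3 (remaining 47 kg)
46 kg → truck 3 (remaining 1 kg)
21 kg → truck 2 (remaining 2 kg)
37 kg → truck 4 (remaining 63 kg)
58 kg → truck 4 (remaining 5 kg)
38 kg → truck 5 (remaining 62 kg)
74 kg → truck 6 (remaining 26 kg)
92 kg → truck 7 (remaining 8 kg)
21 kg → truck 5 (remaining 41 kg)
90 kg → truck 8 (remaining 10 kg)
71 kg → truck 9 (remaining 29 kg)
47 kg → truck 10 (remaining 53 kg)
22 kg → truck 10 (remaining 31 kg)
10 trucks × 100 kg = 1000 kg; used 838 kg; unused 162 kg.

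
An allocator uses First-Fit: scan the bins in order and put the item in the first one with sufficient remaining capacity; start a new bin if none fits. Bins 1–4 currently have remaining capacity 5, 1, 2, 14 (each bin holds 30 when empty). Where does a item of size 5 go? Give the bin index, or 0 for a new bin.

1

Bins with room: bin 1 (5), bin 4 (14).
The first with room is bin 1.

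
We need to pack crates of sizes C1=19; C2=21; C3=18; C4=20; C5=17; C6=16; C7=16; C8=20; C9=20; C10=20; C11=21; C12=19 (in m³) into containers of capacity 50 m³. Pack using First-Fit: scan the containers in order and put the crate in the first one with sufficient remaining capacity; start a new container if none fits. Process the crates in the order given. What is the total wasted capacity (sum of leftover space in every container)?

73

C1 (19 m³) → container 1 (remaining 31 m³)
C2 (21 m³) → container 1 (remaining 10 m³)
C3 (18 m³) → container 2 (remaining 32 m³)
C4 (20 m³) → container 2 (remaining 12 m³)
C5 (17 m³) → container 3 (remaining 33 m³)
C6 (16 m³) → container 3 (remaining 17 m³)
C7 (16 m³) → container 3 (remaining 1 m³)
C8 (20 m³) → container 4 (remaining 30 m³)
C9 (20 m³) → container 4 (remaining 10 m³)
C10 (20 m³) → container 5 (remaining 30 m³)
C11 (21 m³) → container 5 (remaining 9 m³)
C12 (19 m³) → container 6 (remaining 31 m³)
6 containers × 50 m³ = 300 m³; used 227 m³; unused 73 m³.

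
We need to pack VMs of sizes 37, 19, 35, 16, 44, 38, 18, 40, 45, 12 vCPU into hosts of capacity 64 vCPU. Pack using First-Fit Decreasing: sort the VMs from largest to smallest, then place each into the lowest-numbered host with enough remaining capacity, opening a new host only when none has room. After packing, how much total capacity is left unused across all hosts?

80

Sorted descending: 45, 44, 40, 38, 37, 35, 19, 18, 16, 12.
host 1: place 45 vCPU, 19 vCPU left
host 2: place 44 vCPU, 20 vCPU left
host 3: place 40 vCPU, 24 vCPU left
host 4: place 38 vCPU, 26 vCPU left
host 5: place 37 vCPU, 27 vCPU left
host 6: place 35 vCPU, 29 vCPU left
host 1: place 19 vCPU, 0 vCPU left
host 2: place 18 vCPU, 2 vCPU left
host 3: place 16 vCPU, 8 vCPU left
host 4: place 12 vCPU, 14 vCPU left
6 hosts × 64 vCPU = 384 vCPU; used 304 vCPU; unused 80 vCPU.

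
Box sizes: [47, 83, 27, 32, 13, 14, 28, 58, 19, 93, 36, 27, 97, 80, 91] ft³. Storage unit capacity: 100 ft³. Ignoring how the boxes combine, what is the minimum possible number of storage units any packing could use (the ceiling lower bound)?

Total size = 47 + 83 + 27 + 32 + 13 + 14 + 28 + 58 + 19 + 93 + 36 + 27 + 97 + 80 + 91 = 745 ft³.
⌈745 / 100⌉ = 8.

8 storage units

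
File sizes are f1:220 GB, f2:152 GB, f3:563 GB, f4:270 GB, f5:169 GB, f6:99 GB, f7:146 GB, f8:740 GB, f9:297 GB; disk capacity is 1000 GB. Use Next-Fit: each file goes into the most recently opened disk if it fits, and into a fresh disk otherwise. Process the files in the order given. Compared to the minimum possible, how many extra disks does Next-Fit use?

1

Next-Fit: [220,152,563] [270,169,99,146] [740] [297] → 4 disks.
Total size 2656 GB; any packing needs at least ⌈2656/1000⌉ = 3 disks.
An optimal packing achieves that bound: [740,220] [563,297,99] [270,169,152,146] → 3 disks.
Excess: 4 − 3 = 1.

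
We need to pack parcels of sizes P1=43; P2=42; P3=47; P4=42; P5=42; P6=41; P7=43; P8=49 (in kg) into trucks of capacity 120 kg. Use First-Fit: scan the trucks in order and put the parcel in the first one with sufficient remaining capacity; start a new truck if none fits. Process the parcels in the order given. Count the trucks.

P1 (43 kg) → truck 1 (remaining 77 kg)
P2 (42 kg) → truck 1 (remaining 35 kg)
P3 (47 kg) → truck 2 (remaining 73 kg)
P4 (42 kg) → truck 2 (remaining 31 kg)
P5 (42 kg) → truck 3 (remaining 78 kg)
P6 (41 kg) → truck 3 (remaining 37 kg)
P7 (43 kg) → truck 4 (remaining 77 kg)
P8 (49 kg) → truck 4 (remaining 28 kg)

4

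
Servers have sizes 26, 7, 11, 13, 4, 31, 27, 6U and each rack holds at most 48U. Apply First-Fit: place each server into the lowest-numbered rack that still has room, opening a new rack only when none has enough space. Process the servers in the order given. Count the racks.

Put 26U in rack 1; 22U remain.
Put 7U in rack 1; 15U remain.
Put 11U in rack 1; 4U remain.
Put 13U in rack 2; 35U remain.
Put 4U in rack 1; 0U remain.
Put 31U in rack 2; 4U remain.
Put 27U in rack 3; 21U remain.
Put 6U in rack 3; 15U remain.

3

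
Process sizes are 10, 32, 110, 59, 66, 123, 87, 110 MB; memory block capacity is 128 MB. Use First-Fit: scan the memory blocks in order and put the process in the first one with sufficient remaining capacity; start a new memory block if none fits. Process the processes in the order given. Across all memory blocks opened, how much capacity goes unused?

171

memory block 1: place 10 MB, 118 MB left
memory block 1: place 32 MB, 86 MB left
memory block 2: place 110 MB, 18 MB left
memory block 1: place 59 MB, 27 MB left
memory block 3: place 66 MB, 62 MB left
memory block 4: place 123 MB, 5 MB left
memory block 5: place 87 MB, 41 MB left
memory block 6: place 110 MB, 18 MB left
6 memory blocks × 128 MB = 768 MB; used 597 MB; unused 171 MB.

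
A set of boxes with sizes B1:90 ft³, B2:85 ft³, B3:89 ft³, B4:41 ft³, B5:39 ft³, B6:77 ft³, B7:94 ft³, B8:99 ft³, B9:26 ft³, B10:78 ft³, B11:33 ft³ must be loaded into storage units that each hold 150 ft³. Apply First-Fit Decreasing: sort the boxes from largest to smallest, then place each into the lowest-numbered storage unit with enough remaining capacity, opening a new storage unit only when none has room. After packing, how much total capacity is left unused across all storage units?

299

Sorted descending: 99, 94, 90, 89, 85, 78, 77, 41, 39, 33, 26.
storage unit 1: place 99 ft³, 51 ft³ left
storage unit 2: place 94 ft³, 56 ft³ left
storage unit 3: place 90 ft³, 60 ft³ left
storage unit 4: place 89 ft³, 61 ft³ left
storage unit 5: place 85 ft³, 65 ft³ left
storage unit 6: place 78 ft³, 72 ft³ left
storage unit 7: place 77 ft³, 73 ft³ left
storage unit 1: place 41 ft³, 10 ft³ left
storage unit 2: place 39 ft³, 17 ft³ left
storage unit 3: place 33 ft³, 27 ft³ left
storage unit 3: place 26 ft³, 1 ft³ left
7 storage units × 150 ft³ = 1050 ft³; used 751 ft³; unused 299 ft³.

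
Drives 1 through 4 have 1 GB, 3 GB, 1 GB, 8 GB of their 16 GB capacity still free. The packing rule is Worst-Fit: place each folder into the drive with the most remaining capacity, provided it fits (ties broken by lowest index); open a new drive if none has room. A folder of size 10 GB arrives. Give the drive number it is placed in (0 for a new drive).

No drive has ≥ 10 GB free, so a new drive is opened.

0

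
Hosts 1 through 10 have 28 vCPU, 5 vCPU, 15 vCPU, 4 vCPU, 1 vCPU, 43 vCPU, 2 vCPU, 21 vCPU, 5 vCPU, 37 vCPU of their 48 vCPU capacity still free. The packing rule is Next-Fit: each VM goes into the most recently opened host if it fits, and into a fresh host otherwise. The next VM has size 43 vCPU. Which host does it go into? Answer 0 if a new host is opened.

0

Next-Fit only looks at host 10, which has 37 vCPU free.
43 vCPU does not fit, so a new host is opened.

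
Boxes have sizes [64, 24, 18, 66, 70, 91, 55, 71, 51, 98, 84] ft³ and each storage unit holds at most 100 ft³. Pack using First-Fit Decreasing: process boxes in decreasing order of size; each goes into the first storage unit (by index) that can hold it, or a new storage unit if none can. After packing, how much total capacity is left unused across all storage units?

208

Sorted descending: 98, 91, 84, 71, 70, 66, 64, 55, 51, 24, 18.
Put 98 ft³ in storage unit 1; 2 ft³ remain.
Put 91 ft³ in storage unit 2; 9 ft³ remain.
Put 84 ft³ in storage unit 3; 16 ft³ remain.
Put 71 ft³ in storage unit 4; 29 ft³ remain.
Put 70 ft³ in storage unit 5; 30 ft³ remain.
Put 66 ft³ in storage unit 6; 34 ft³ remain.
Put 64 ft³ in storage unit 7; 36 ft³ remain.
Put 55 ft³ in storage unit 8; 45 ft³ remain.
Put 51 ft³ in storage unit 9; 49 ft³ remain.
Put 24 ft³ in storage unit 4; 5 ft³ remain.
Put 18 ft³ in storage unit 5; 12 ft³ remain.
9 storage units × 100 ft³ = 900 ft³; used 692 ft³; unused 208 ft³.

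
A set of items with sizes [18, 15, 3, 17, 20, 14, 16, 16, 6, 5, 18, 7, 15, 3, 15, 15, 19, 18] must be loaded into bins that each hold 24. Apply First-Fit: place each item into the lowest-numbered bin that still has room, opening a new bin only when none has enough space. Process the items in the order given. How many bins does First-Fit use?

bin 1: place 18, 6 left
bin 2: place 15, 9 left
bin 1: place 3, 3 left
bin 3: place 17, 7 left
bin 4: place 20, 4 left
bin 5: place 14, 10 left
bin 6: place 16, 8 left
bin 7: place 16, 8 left
bin 2: place 6, 3 left
bin 3: place 5, 2 left
bin 8: place 18, 6 left
bin 5: place 7, 3 left
bin 9: place 15, 9 left
bin 1: place 3, 0 left
bin 10: place 15, 9 left
bin 11: place 15, 9 left
bin 12: place 19, 5 left
bin 13: place 18, 6 left
Final bins: [18,3,3] [15,6] [17,5] [20] [14,7] [16] [16] [18] [15] [15] [15] [19] [18].

13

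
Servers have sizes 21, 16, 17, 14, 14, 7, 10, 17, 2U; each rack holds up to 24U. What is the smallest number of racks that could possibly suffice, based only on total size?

5 racks

Total size = 21 + 16 + 17 + 14 + 14 + 7 + 10 + 17 + 2 = 118U.
⌈118 / 24⌉ = 5.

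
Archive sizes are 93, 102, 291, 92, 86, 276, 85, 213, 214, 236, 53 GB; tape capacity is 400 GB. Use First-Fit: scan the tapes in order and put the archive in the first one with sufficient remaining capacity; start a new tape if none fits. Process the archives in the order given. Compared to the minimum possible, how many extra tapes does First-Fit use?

First-Fit: [93,102,92,86] [291,85] [276,53] [213] [214] [236] → 6 tapes.
Total size 1741 GB; any packing needs at least ⌈1741/400⌉ = 5 tapes.
An optimal packing achieves that bound: [291,102] [276,93] [236,92,53] [214,86,85] [213] → 5 tapes.
Excess: 6 − 5 = 1.

1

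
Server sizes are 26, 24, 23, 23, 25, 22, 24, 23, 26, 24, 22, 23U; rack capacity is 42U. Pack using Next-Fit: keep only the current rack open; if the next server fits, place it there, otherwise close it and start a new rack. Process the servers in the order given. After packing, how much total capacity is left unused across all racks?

Put 26U in rack 1; 16U remain.
Put 24U in rack 2; 18U remain.
Put 23U in rack 3; 19U remain.
Put 23U in rack 4; 19U remain.
Put 25U in rack 5; 17U remain.
Put 22U in rack 6; 20U remain.
Put 24U in rack 7; 18U remain.
Put 23U in rack 8; 19U remain.
Put 26U in rack 9; 16U remain.
Put 24U in rack 10; 18U remain.
Put 22U in rack 11; 20U remain.
Put 23U in rack 12; 19U remain.
12 racks × 42U = 504U; used 285U; unused 219U.

219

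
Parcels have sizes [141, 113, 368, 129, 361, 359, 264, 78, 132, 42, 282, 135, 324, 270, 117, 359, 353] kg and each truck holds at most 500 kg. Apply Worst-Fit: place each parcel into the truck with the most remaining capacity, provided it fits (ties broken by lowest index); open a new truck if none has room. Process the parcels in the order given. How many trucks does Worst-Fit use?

10 trucks

truck 1: place 141 kg, 359 kg left
truck 1: place 113 kg, 246 kg left
truck 2: place 368 kg, 132 kg left
truck 1: place 129 kg, 117 kg left
truck 3: place 361 kg, 139 kg left
truck 4: place 359 kg, 141 kg left
truck 5: place 264 kg, 236 kg left
truck 5: place 78 kg, 158 kg left
truck 5: place 132 kg, 26 kg left
truck 4: place 42 kg, 99 kg left
truck 6: place 282 kg, 218 kg left
truck 6: place 135 kg, 83 kg left
truck 7: place 324 kg, 176 kg left
truck 8: place 270 kg, 230 kg left
truck 8: place 117 kg, 113 kg left
truck 9: place 359 kg, 141 kg left
truck 10: place 353 kg, 147 kg left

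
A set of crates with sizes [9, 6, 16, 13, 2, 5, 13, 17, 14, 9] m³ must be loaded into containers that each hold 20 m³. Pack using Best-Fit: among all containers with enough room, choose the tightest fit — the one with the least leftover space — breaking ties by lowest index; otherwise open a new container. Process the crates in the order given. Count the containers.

7 containers

Put 9 m³ in container 1; 11 m³ remain.
Put 6 m³ in container 1; 5 m³ remain.
Put 16 m³ in container 2; 4 m³ remain.
Put 13 m³ in container 3; 7 m³ remain.
Put 2 m³ in container 2; 2 m³ remain.
Put 5 m³ in container 1; 0 m³ remain.
Put 13 m³ in container 4; 7 m³ remain.
Put 17 m³ in container 5; 3 m³ remain.
Put 14 m³ in container 6; 6 m³ remain.
Put 9 m³ in container 7; 11 m³ remain.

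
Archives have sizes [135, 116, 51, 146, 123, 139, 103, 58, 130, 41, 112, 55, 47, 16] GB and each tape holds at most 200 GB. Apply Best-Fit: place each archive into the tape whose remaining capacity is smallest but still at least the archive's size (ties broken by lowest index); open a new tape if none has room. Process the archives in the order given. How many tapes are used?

tape 1: place 135 GB, 65 GB left
tape 2: place 116 GB, 84 GB left
tape 1: place 51 GB, 14 GB left
tape 3: place 146 GB, 54 GB left
tape 4: place 123 GB, 77 GB left
tape 5: place 139 GB, 61 GB left
tape 6: place 103 GB, 97 GB left
tape 5: place 58 GB, 3 GB left
tape 7: place 130 GB, 70 GB left
tape 3: place 41 GB, 13 GB left
tape 8: place 112 GB, 88 GB left
tape 7: place 55 GB, 15 GB left
tape 4: place 47 GB, 30 GB left
tape 4: place 16 GB, 14 GB left

8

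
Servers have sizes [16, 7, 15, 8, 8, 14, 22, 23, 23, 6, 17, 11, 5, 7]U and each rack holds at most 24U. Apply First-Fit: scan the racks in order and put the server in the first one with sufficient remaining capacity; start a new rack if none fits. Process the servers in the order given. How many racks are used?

8

rack 1: place 16U, 8U left
rack 1: place 7U, 1U left
rack 2: place 15U, 9U left
rack 2: place 8U, 1U left
rack 3: place 8U, 16U left
rack 3: place 14U, 2U left
rack 4: place 22U, 2U left
rack 5: place 23U, 1U left
rack 6: place 23U, 1U left
rack 7: place 6U, 18U left
rack 7: place 17U, 1U left
rack 8: place 11U, 13U left
rack 8: place 5U, 8U left
rack 8: place 7U, 1U left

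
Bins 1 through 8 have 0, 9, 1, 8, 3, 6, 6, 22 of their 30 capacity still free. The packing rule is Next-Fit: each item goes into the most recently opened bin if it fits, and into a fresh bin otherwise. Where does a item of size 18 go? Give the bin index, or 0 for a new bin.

Next-Fit only looks at bin 8, which has 22 free.
18 fits there.

8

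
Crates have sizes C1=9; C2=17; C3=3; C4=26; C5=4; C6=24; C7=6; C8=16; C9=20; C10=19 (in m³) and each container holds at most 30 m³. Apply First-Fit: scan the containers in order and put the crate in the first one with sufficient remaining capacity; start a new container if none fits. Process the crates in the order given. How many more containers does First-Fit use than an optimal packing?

First-Fit: [9,17,3] [26,4] [24,6] [16] [20] [19] → 6 containers.
6 crates exceed 15 m³ (half the capacity), and no two of those can share a container, so at least 6 containers are needed.
So 6 is already optimal.

0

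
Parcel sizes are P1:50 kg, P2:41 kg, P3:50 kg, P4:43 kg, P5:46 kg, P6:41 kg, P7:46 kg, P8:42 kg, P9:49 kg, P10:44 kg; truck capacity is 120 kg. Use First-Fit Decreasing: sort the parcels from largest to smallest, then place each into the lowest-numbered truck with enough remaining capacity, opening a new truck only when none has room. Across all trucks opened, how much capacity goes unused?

148

Sorted descending: 50, 50, 49, 46, 46, 44, 43, 42, 41, 41.
truck 1: place 50 kg, 70 kg left
truck 1: place 50 kg, 20 kg left
truck 2: place 49 kg, 71 kg left
truck 2: place 46 kg, 25 kg left
truck 3: place 46 kg, 74 kg left
truck 3: place 44 kg, 30 kg left
truck 4: place 43 kg, 77 kg left
truck 4: place 42 kg, 35 kg left
truck 5: place 41 kg, 79 kg left
truck 5: place 41 kg, 38 kg left
5 trucks × 120 kg = 600 kg; used 452 kg; unused 148 kg.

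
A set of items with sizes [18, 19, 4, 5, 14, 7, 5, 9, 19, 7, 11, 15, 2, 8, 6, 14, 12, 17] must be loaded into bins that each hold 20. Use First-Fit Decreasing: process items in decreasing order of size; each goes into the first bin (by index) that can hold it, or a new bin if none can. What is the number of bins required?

10

Sorted descending: 19, 19, 18, 17, 15, 14, 14, 12, 11, 9, 8, 7, 7, 6, 5, 5, 4, 2.
19 → bin 1 (remaining 1)
19 → bin 2 (remaining 1)
18 → bin 3 (remaining 2)
17 → bin 4 (remaining 3)
15 → bin 5 (remaining 5)
14 → bin 6 (remaining 6)
14 → bin 7 (remaining 6)
12 → bin 8 (remaining 8)
11 → bin 9 (remaining 9)
9 → bin 9 (remaining 0)
8 → bin 8 (remaining 0)
7 → bin 10 (remaining 13)
7 → bin 10 (remaining 6)
6 → bin 6 (remaining 0)
5 → bin 5 (remaining 0)
5 → bin 7 (remaining 1)
4 → bin 10 (remaining 2)
2 → bin 3 (remaining 0)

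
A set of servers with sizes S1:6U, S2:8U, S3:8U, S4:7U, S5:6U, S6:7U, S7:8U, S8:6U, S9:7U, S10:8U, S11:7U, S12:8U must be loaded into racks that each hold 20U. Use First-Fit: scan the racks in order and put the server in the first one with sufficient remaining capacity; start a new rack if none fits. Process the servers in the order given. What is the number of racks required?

5

S1 (6U) → rack 1 (remaining 14U)
S2 (8U) → rack 1 (remaining 6U)
S3 (8U) → rack 2 (remaining 12U)
S4 (7U) → rack 2 (remaining 5U)
S5 (6U) → rack 1 (remaining 0U)
S6 (7U) → rack 3 (remaining 13U)
S7 (8U) → rack 3 (remaining 5U)
S8 (6U) → rack 4 (remaining 14U)
S9 (7U) → rack 4 (remaining 7U)
S10 (8U) → rack 5 (remaining 12U)
S11 (7U) → rack 4 (remaining 0U)
S12 (8U) → rack 5 (remaining 4U)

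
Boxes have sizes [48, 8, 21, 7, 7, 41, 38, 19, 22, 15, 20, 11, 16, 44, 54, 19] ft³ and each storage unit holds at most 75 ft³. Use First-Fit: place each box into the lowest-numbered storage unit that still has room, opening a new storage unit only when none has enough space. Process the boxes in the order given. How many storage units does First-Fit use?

storage unit 1: place 48 ft³, 27 ft³ left
storage unit 1: place 8 ft³, 19 ft³ left
storage unit 2: place 21 ft³, 54 ft³ left
storage unit 1: place 7 ft³, 12 ft³ left
storage unit 1: place 7 ft³, 5 ft³ left
storage unit 2: place 41 ft³, 13 ft³ left
storage unit 3: place 38 ft³, 37 ft³ left
storage unit 3: place 19 ft³, 18 ft³ left
storage unit 4: place 22 ft³, 53 ft³ left
storage unit 3: place 15 ft³, 3 ft³ left
storage unit 4: place 20 ft³, 33 ft³ left
storage unit 2: place 11 ft³, 2 ft³ left
storage unit 4: place 16 ft³, 17 ft³ left
storage unit 5: place 44 ft³, 31 ft³ left
storage unit 6: place 54 ft³, 21 ft³ left
storage unit 5: place 19 ft³, 12 ft³ left

6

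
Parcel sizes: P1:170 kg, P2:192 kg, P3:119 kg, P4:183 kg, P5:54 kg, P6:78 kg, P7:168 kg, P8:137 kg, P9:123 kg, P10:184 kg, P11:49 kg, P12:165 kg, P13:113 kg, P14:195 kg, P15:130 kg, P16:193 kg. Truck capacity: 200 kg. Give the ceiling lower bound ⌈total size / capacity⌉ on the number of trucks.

Total size = 170 + 192 + 119 + 183 + 54 + 78 + 168 + 137 + 123 + 184 + 49 + 165 + 113 + 195 + 130 + 193 = 2253 kg.
⌈2253 / 200⌉ = 12.

12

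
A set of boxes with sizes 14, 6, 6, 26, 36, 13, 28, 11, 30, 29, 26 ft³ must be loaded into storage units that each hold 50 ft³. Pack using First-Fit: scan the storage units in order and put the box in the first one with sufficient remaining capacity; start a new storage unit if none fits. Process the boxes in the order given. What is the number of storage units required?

storage unit 1: place 14 ft³, 36 ft³ left
storage unit 1: place 6 ft³, 30 ft³ left
storage unit 1: place 6 ft³, 24 ft³ left
storage unit 2: place 26 ft³, 24 ft³ left
storage unit 3: place 36 ft³, 14 ft³ left
storage unit 1: place 13 ft³, 11 ft³ left
storage unit 4: place 28 ft³, 22 ft³ left
storage unit 1: place 11 ft³, 0 ft³ left
storage unit 5: place 30 ft³, 20 ft³ left
storage unit 6: place 29 ft³, 21 ft³ left
storage unit 7: place 26 ft³, 24 ft³ left
Final storage units: [14,6,6,13,11] [26] [36] [28] [30] [29] [26].

7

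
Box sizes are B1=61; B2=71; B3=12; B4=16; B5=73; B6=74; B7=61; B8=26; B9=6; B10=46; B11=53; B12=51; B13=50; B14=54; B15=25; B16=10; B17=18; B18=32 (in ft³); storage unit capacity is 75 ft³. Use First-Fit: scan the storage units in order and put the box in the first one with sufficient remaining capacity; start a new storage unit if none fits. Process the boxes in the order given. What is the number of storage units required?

12

storage unit 1: place B1 (61 ft³), 14 ft³ left
storage unit 2: place B2 (71 ft³), 4 ft³ left
storage unit 1: place B3 (12 ft³), 2 ft³ left
storage unit 3: place B4 (16 ft³), 59 ft³ left
storage unit 4: place B5 (73 ft³), 2 ft³ left
storage unit 5: place B6 (74 ft³), 1 ft³ left
storage unit 6: place B7 (61 ft³), 14 ft³ left
storage unit 3: place B8 (26 ft³), 33 ft³ left
storage unit 3: place B9 (6 ft³), 27 ft³ left
storage unit 7: place B10 (46 ft³), 29 ft³ left
storage unit 8: place B11 (53 ft³), 22 ft³ left
storage unit 9: place B12 (51 ft³), 24 ft³ left
storage unit 10: place B13 (50 ft³), 25 ft³ left
storage unit 11: place B14 (54 ft³), 21 ft³ left
storage unit 3: place B15 (25 ft³), 2 ft³ left
storage unit 6: place B16 (10 ft³), 4 ft³ left
storage unit 7: place B17 (18 ft³), 11 ft³ left
storage unit 12: place B18 (32 ft³), 43 ft³ left
Final storage units: [61,12] [71] [16,26,6,25] [73] [74] [61,10] [46,18] [53] [51] [50] [54] [32].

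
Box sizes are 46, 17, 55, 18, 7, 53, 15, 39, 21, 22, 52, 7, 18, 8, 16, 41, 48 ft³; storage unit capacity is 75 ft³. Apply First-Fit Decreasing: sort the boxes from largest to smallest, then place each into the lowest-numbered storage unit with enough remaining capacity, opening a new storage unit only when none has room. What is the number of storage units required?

7

Sorted descending: 55, 53, 52, 48, 46, 41, 39, 22, 21, 18, 18, 17, 16, 15, 8, 7, 7.
storage unit 1: place 55 ft³, 20 ft³ left
storage unit 2: place 53 ft³, 22 ft³ left
storage unit 3: place 52 ft³, 23 ft³ left
storage unit 4: place 48 ft³, 27 ft³ left
storage unit 5: place 46 ft³, 29 ft³ left
storage unit 6: place 41 ft³, 34 ft³ left
storage unit 7: place 39 ft³, 36 ft³ left
storage unit 2: place 22 ft³, 0 ft³ left
storage unit 3: place 21 ft³, 2 ft³ left
storage unit 1: place 18 ft³, 2 ft³ left
storage unit 4: place 18 ft³, 9 ft³ left
storage unit 5: place 17 ft³, 12 ft³ left
storage unit 6: place 16 ft³, 18 ft³ left
storage unit 6: place 15 ft³, 3 ft³ left
storage unit 4: place 8 ft³, 1 ft³ left
storage unit 5: place 7 ft³, 5 ft³ left
storage unit 7: place 7 ft³, 29 ft³ left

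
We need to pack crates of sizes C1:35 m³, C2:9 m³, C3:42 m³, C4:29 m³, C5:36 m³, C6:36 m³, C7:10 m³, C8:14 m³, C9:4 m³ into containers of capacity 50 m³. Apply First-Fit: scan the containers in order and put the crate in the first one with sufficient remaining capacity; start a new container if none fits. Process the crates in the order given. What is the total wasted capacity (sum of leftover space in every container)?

35

container 1: place C1 (35 m³), 15 m³ left
container 1: place C2 (9 m³), 6 m³ left
container 2: place C3 (42 m³), 8 m³ left
container 3: place C4 (29 m³), 21 m³ left
container 4: place C5 (36 m³), 14 m³ left
container 5: place C6 (36 m³), 14 m³ left
container 3: place C7 (10 m³), 11 m³ left
container 4: place C8 (14 m³), 0 m³ left
container 1: place C9 (4 m³), 2 m³ left
5 containers × 50 m³ = 250 m³; used 215 m³; unused 35 m³.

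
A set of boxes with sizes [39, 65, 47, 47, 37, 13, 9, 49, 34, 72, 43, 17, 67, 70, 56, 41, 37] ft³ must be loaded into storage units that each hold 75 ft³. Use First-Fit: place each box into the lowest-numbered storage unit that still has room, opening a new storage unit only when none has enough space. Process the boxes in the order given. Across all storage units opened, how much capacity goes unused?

Put 39 ft³ in storage unit 1; 36 ft³ remain.
Put 65 ft³ in storage unit 2; 10 ft³ remain.
Put 47 ft³ in storage unit 3; 28 ft³ remain.
Put 47 ft³ in storage unit 4; 28 ft³ remain.
Put 37 ft³ in storage unit 5; 38 ft³ remain.
Put 13 ft³ in storage unit 1; 23 ft³ remain.
Put 9 ft³ in storage unit 1; 14 ft³ remain.
Put 49 ft³ in storage unit 6; 26 ft³ remain.
Put 34 ft³ in storage unit 5; 4 ft³ remain.
Put 72 ft³ in storage unit 7; 3 ft³ remain.
Put 43 ft³ in storage unit 8; 32 ft³ remain.
Put 17 ft³ in storage unit 3; 11 ft³ remain.
Put 67 ft³ in storage unit 9; 8 ft³ remain.
Put 70 ft³ in storage unit 10; 5 ft³ remain.
Put 56 ft³ in storage unit 11; 19 ft³ remain.
Put 41 ft³ in storage unit 12; 34 ft³ remain.
Put 37 ft³ in storage unit 13; 38 ft³ remain.
13 storage units × 75 ft³ = 975 ft³; used 743 ft³; unused 232 ft³.

232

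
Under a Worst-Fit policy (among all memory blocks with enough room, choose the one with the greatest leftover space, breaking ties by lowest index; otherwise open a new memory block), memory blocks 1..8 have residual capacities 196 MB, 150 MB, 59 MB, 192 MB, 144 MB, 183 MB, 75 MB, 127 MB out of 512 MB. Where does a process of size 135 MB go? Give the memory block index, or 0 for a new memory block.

1

Memory blocks with room: memory block 1 (196 MB), memory block 2 (150 MB), memory block 4 (192 MB), memory block 5 (144 MB), memory block 6 (183 MB).
Most room is memory block 1 with 196 MB free.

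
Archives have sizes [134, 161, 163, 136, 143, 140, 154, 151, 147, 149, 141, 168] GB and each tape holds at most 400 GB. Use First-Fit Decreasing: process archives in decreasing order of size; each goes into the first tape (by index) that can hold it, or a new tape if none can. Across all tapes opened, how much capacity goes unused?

613

Sorted descending: 168, 163, 161, 154, 151, 149, 147, 143, 141, 140, 136, 134.
168 GB → tape 1 (remaining 232 GB)
163 GB → tape 1 (remaining 69 GB)
161 GB → tape 2 (remaining 239 GB)
154 GB → tape 2 (remaining 85 GB)
151 GB → tape 3 (remaining 249 GB)
149 GB → tape 3 (remaining 100 GB)
147 GB → tape 4 (remaining 253 GB)
143 GB → tape 4 (remaining 110 GB)
141 GB → tape 5 (remaining 259 GB)
140 GB → tape 5 (remaining 119 GB)
136 GB → tape 6 (remaining 264 GB)
134 GB → tape 6 (remaining 130 GB)
6 tapes × 400 GB = 2400 GB; used 1787 GB; unused 613 GB.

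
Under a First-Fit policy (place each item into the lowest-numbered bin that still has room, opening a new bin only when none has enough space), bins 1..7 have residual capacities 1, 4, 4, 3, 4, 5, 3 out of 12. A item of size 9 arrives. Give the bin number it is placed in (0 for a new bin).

0

No bin has ≥ 9 free, so a new bin is opened.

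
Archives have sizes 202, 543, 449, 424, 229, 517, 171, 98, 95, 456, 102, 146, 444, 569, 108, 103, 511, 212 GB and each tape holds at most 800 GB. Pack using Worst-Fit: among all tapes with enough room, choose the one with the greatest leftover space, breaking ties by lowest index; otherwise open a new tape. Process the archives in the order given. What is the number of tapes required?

tape 1: place 202 GB, 598 GB left
tape 1: place 543 GB, 55 GB left
tape 2: place 449 GB, 351 GB left
tape 3: place 424 GB, 376 GB left
tape 3: place 229 GB, 147 GB left
tape 4: place 517 GB, 283 GB left
tape 2: place 171 GB, 180 GB left
tape 4: place 98 GB, 185 GB left
tape 4: place 95 GB, 90 GB left
tape 5: place 456 GB, 344 GB left
tape 5: place 102 GB, 242 GB left
tape 5: place 146 GB, 96 GB left
tape 6: place 444 GB, 356 GB left
tape 7: place 569 GB, 231 GB left
tape 6: place 108 GB, 248 GB left
tape 6: place 103 GB, 145 GB left
tape 8: place 511 GB, 289 GB left
tape 8: place 212 GB, 77 GB left

8 tapes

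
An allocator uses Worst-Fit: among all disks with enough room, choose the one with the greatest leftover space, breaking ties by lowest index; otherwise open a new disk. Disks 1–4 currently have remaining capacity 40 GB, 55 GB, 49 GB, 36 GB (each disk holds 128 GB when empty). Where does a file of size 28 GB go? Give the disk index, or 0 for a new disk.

Disks with room: disk 1 (40 GB), disk 2 (55 GB), disk 3 (49 GB), disk 4 (36 GB).
Most room is disk 2 with 55 GB free.

2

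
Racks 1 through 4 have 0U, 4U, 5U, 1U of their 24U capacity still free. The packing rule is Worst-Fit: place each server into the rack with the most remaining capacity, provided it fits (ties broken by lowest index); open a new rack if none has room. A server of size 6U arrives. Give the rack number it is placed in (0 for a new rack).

0

No rack has ≥ 6U free, so a new rack is opened.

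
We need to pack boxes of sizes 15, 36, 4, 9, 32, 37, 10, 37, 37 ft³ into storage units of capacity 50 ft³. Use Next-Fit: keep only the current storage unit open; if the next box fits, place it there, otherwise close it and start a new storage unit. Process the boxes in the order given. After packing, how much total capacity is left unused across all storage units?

83

15 ft³ → storage unit 1 (remaining 35 ft³)
36 ft³ → storage unit 2 (remaining 14 ft³)
4 ft³ → storage unit 2 (remaining 10 ft³)
9 ft³ → storage unit 2 (remaining 1 ft³)
32 ft³ → storage unit 3 (remaining 18 ft³)
37 ft³ → storage unit 4 (remaining 13 ft³)
10 ft³ → storage unit 4 (remaining 3 ft³)
37 ft³ → storage unit 5 (remaining 13 ft³)
37 ft³ → storage unit 6 (remaining 13 ft³)
6 storage units × 50 ft³ = 300 ft³; used 217 ft³; unused 83 ft³.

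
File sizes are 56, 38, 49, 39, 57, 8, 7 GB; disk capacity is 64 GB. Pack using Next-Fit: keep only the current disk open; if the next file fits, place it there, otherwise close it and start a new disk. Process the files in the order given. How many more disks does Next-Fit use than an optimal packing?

1

Next-Fit: [56] [38] [49] [39] [57] [8,7] → 6 disks.
5 files exceed 32 GB (half the capacity), and no two of those can share a disk, so at least 5 disks are needed.
An optimal packing achieves that bound: [57,7] [56,8] [49] [39] [38] → 5 disks.
Excess: 6 − 5 = 1.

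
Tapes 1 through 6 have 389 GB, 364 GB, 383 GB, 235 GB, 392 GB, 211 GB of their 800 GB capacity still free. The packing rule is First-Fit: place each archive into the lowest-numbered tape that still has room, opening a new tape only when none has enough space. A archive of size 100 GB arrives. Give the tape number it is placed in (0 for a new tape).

1

Tapes with room: tape 1 (389 GB), tape 2 (364 GB), tape 3 (383 GB), tape 4 (235 GB), tape 5 (392 GB), tape 6 (211 GB).
The first with room is tape 1.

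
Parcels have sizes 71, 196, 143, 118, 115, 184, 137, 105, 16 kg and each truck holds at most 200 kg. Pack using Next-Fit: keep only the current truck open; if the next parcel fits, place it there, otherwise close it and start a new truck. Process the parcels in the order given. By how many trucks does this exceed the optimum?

1

Next-Fit: [71] [196] [143] [118] [115] [184] [137] [105,16] → 8 trucks.
7 parcels exceed 100 kg (half the capacity), and no two of those can share a truck, so at least 7 trucks are needed.
An optimal packing achieves that bound: [196] [184,16] [143] [137] [118,71] [115] [105] → 7 trucks.
Excess: 8 − 7 = 1.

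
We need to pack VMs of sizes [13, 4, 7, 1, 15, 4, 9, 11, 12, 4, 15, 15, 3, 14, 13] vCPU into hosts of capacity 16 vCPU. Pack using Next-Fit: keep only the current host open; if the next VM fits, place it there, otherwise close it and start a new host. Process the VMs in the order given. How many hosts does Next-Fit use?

Put 13 vCPU in host 1; 3 vCPU remain.
Put 4 vCPU in host 2; 12 vCPU remain.
Put 7 vCPU in host 2; 5 vCPU remain.
Put 1 vCPU in host 2; 4 vCPU remain.
Put 15 vCPU in host 3; 1 vCPU remain.
Put 4 vCPU in host 4; 12 vCPU remain.
Put 9 vCPU in host 4; 3 vCPU remain.
Put 11 vCPU in host 5; 5 vCPU remain.
Put 12 vCPU in host 6; 4 vCPU remain.
Put 4 vCPU in host 6; 0 vCPU remain.
Put 15 vCPU in host 7; 1 vCPU remain.
Put 15 vCPU in host 8; 1 vCPU remain.
Put 3 vCPU in host 9; 13 vCPU remain.
Put 14 vCPU in host 10; 2 vCPU remain.
Put 13 vCPU in host 11; 3 vCPU remain.
Final hosts: [13] [4,7,1] [15] [4,9] [11] [12,4] [15] [15] [3] [14] [13].

11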